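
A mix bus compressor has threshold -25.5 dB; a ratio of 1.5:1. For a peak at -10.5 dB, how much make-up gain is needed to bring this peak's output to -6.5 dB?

9 dB

Without make-up, output = threshold + overshoot/1.5 = -25.5 + 10 = -15.5 dB.
Gap to target: 9 dB.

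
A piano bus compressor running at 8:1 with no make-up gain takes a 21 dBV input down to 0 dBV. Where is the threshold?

-3 dBV

Let T be the threshold. Output overshoot = (input overshoot)/R, so 0 − T = (21 − T)/8.
8·(0 − T) = 21 − T → 7·T = 0 − 21 = -21.
T = -21/7 = -3 dBV.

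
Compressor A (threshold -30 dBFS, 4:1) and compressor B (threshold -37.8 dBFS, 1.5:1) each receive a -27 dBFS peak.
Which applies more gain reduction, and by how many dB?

A: overshoot 3 dB → output overshoot 0.75 dB → GR 2.25 dB.
B: overshoot 10.8 dB → output overshoot 7.2 dB → GR 3.6 dB.
B applies 1.35 dB more gain reduction.

B, by 1.35 dB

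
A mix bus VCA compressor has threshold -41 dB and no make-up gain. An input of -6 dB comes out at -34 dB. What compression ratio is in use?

5:1

Input overshoot = -6 − (-41) = 35 dB; output overshoot = -34 − (-41) = 7 dB.
Ratio = 35 / 7 = 5.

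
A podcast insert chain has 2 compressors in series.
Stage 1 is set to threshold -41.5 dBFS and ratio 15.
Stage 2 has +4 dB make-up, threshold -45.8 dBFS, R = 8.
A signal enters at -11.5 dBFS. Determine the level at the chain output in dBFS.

-41.0125 dBFS

Stage 1: -11.5 dBFS is 30 dB over -41.5 dBFS; at 15:1 that becomes 2 dB over, giving -39.5 dBFS.
Stage 2: -39.5 dBFS is 6.3 dB over -45.8 dBFS; at 8:1 that becomes 0.7875 dB over, giving -45.0125 dBFS; +4 dB make-up → -41.0125 dBFS.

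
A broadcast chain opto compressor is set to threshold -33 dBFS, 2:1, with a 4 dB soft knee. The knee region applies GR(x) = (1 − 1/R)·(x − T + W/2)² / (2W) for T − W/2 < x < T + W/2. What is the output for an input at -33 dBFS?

x − T + W/2 = -33 − (-33) + 2 = 2.
GR = (1 − 1/2) × 2² / 8 = 0.5 × 4 / 8 = 0.25 dB.
Output = -33 − 0.25 = -33.25 dBFS.

-33.25 dBFS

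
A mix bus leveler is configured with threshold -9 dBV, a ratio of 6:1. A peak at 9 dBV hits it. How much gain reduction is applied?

Overshoot = 9 − (-9) = 18 dB.
A 6:1 ratio leaves 3 dB of that excess.
Gain reduction = 18 − 3 = 15 dB.

15 dB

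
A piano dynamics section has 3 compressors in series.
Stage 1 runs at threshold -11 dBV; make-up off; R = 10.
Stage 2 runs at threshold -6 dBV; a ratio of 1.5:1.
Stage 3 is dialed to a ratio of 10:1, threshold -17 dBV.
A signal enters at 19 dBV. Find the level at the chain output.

-16.1 dBV

Stage 1: 19 dBV is 30 dB over -11 dBV; at 10:1 that becomes 3 dB over, giving -8 dBV.
Stage 2: -8 dBV is at or below the -6 dBV threshold — no compression; output -8 dBV.
Stage 3: -8 dBV is 9 dB over -17 dBV; at 10:1 that becomes 0.9 dB over, giving -16.1 dBV.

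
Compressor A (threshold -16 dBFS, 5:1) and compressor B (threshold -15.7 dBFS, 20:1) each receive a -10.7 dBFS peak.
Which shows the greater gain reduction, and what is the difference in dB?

B, by 0.51 dB

A: overshoot 5.3 dB → output overshoot 1.06 dB → GR 4.24 dB.
B: overshoot 5 dB → output overshoot 0.25 dB → GR 4.75 dB.
B reduces 0.51 dB more.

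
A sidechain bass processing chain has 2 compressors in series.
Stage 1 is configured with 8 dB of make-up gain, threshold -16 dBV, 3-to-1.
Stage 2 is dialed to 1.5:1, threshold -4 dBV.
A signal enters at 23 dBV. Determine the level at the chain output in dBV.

2 dBV

Stage 1: 39 dB above -16 dBV, reduced 3:1 to 13 dB above → -3 dBV; +8 dB make-up → 5 dBV.
Stage 2: overshoot 9 dB → 9/1.5 = 6 dB → 2 dBV.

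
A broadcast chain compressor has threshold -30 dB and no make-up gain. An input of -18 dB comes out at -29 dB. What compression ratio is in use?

Input overshoot = -18 − (-30) = 12 dB; output overshoot = -29 − (-30) = 1 dB.
Ratio = 12 / 1 = 12.

12:1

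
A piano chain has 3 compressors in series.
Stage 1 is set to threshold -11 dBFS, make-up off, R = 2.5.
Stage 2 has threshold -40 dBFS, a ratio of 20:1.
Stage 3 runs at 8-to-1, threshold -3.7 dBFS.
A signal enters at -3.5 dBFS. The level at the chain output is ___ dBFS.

Stage 1: overshoot 7.5 dB → 7.5/2.5 = 3 dB → -8 dBFS.
Stage 2: overshoot 32 dB → 32/20 = 1.6 dB → -38.4 dBFS.
Stage 3: below threshold (-38.4 ≤ -3.7); passes unchanged; output -38.4 dBFS.

-38.4 dBFS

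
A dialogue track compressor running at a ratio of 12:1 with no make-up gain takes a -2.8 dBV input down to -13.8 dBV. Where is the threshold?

-14.8 dBV

Let T be the threshold. Output overshoot = (input overshoot)/R, so -13.8 − T = (-2.8 − T)/12.
12·(-13.8 − T) = -2.8 − T → 11·T = -165.6 − (-2.8) = -162.8.
T = -162.8/11 = -14.8 dBV.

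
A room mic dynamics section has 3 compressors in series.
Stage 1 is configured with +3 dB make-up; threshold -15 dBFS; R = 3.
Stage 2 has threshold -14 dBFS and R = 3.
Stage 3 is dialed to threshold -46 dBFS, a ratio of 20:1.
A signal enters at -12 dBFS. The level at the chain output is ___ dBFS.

Stage 1: overshoot 3 dB → 3/3 = 1 dB → -14 dBFS; +3 dB make-up → -11 dBFS.
Stage 2: 3 dB above -14 dBFS, reduced 3:1 to 1 dB above → -13 dBFS.
Stage 3: -13 dBFS is 33 dB over -46 dBFS; at 20:1 that becomes 1.65 dB over, giving -44.35 dBFS.

-44.35 dBFS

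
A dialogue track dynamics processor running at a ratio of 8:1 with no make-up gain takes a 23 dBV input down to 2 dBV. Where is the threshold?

-1 dBV

Let T be the threshold. Output overshoot = (input overshoot)/R, so 2 − T = (23 − T)/8.
8·(2 − T) = 23 − T → 7·T = 16 − 23 = -7.
T = -7/7 = -1 dBV.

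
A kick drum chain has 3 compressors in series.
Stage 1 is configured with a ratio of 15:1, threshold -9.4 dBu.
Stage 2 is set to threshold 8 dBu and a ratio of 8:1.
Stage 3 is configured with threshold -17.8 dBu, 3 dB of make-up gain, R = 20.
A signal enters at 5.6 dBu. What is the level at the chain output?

Stage 1: 15 dB above -9.4 dBu, reduced 15:1 to 1 dB above → -8.4 dBu.
Stage 2: below threshold (-8.4 ≤ 8); passes unchanged; output -8.4 dBu.
Stage 3: -8.4 dBu is 9.4 dB over -17.8 dBu; at 20:1 that becomes 0.47 dB over, giving -17.33 dBu; +3 dB make-up → -14.33 dBu.

-14.33 dBu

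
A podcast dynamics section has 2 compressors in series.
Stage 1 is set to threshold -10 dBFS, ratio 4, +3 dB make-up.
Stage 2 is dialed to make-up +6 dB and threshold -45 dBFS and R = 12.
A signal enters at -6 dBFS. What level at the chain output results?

Stage 1: overshoot 4 dB → 4/4 = 1 dB → -9 dBFS; +3 dB make-up → -6 dBFS.
Stage 2: -6 dBFS is 39 dB over -45 dBFS; at 12:1 that becomes 3.25 dB over, giving -41.75 dBFS; +6 dB make-up → -35.75 dBFS.

-35.75 dBFS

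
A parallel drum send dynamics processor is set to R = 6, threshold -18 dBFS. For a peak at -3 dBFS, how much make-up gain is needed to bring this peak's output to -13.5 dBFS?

2 dB

Without make-up, output = threshold + overshoot/6 = -18 + 2.5 = -15.5 dBFS.
Gap to target: 2 dB.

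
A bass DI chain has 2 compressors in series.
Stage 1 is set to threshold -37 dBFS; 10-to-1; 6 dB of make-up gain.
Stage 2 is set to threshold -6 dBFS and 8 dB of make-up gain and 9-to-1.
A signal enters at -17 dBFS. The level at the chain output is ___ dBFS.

Stage 1: 20 dB above -37 dBFS, reduced 10:1 to 2 dB above → -35 dBFS; +6 dB make-up → -29 dBFS.
Stage 2: below threshold (-29 ≤ -6); passes unchanged; make-up brings it to -21 dBFS.

-21 dBFS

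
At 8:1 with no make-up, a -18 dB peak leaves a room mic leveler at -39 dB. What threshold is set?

Let T be the threshold. Output overshoot = (input overshoot)/R, so -39 − T = (-18 − T)/8.
8·(-39 − T) = -18 − T → 7·T = -312 − (-18) = -294.
T = -294/7 = -42 dB.

-42 dB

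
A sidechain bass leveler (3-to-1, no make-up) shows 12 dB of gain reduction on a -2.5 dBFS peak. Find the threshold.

Gain reduction = -2.5 − (-14.5) = 12 dB; output overshoot = GR / (R − 1) = 12 / 2 = 6 dB.
Threshold = output − output overshoot = -14.5 − 6 = -20.5 dBFS.

-20.5 dBFS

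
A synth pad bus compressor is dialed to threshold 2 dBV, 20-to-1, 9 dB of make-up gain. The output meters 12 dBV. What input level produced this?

22 dBV

Stripping the +9 dB make-up gives 3 dBV at the gain stage.
That's 1 dB above the 2 dBV threshold.
Undo the ratio: input overshoot = 1 × 20 = 20 dB, giving input = 22 dBV.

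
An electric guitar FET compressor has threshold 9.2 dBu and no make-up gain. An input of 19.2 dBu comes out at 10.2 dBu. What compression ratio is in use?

10:1

Input overshoot = 19.2 − 9.2 = 10 dB; output overshoot = 10.2 − 9.2 = 1 dB.
Ratio = 10 / 1 = 10.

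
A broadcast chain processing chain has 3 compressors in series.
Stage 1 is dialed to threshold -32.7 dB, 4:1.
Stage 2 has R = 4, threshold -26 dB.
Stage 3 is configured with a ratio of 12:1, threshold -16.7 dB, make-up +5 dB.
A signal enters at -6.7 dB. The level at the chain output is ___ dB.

-21.2 dB

Stage 1: 26 dB above -32.7 dB, reduced 4:1 to 6.5 dB above → -26.2 dB.
Stage 2: -26.2 dB is at or below the -26 dB threshold — no compression; output -26.2 dB.
Stage 3: below threshold (-26.2 ≤ -16.7); passes unchanged; make-up brings it to -21.2 dB.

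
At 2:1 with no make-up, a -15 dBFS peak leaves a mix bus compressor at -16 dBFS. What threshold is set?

Input is 2 dB above T (since output overshoot × R = input overshoot: (-16 − T)·2 = -15 − T gives T = -17 dBFS).
Check: -17 + (-15 − (-17))/2 = -17 + 1 = -16 dBFS. ✓

-17 dBFS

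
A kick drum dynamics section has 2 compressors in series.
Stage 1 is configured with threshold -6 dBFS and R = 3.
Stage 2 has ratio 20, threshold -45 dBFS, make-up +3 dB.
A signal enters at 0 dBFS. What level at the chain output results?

Stage 1: overshoot 6 dB → 6/3 = 2 dB → -4 dBFS.
Stage 2: 41 dB above -45 dBFS, reduced 20:1 to 2.05 dB above → -42.95 dBFS; +3 dB make-up → -39.95 dBFS.

-39.95 dBFS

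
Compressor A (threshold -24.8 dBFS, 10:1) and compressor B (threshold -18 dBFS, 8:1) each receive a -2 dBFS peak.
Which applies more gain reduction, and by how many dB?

A, by 6.52 dB

A: 22.8 dB over, compressed to 2.28 dB over, so 20.52 dB of GR.
B: 16 dB over, compressed to 2 dB over, so 14 dB of GR.
A reduces 6.52 dB more.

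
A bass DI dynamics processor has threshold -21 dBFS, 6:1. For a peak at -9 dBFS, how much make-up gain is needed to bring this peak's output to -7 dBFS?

12 dB

Overshoot 12 dB → 12/6 = 2 dB after compression, so the compressed level is -21 + 2 = -19 dBFS.
Make-up = target − compressed = -7 − (-19) = 12 dB.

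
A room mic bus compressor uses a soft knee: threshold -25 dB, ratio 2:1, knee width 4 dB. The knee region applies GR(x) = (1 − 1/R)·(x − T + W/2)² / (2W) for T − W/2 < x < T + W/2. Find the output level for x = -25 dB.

x − T + W/2 = -25 − (-25) + 2 = 2.
GR = (1 − 1/2) × 2² / 8 = 0.5 × 4 / 8 = 0.25 dB.
Output = -25 − 0.25 = -25.25 dB.

-25.25 dB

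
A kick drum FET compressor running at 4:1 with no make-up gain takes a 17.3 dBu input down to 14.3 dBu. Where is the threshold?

Let T be the threshold. Output overshoot = (input overshoot)/R, so 14.3 − T = (17.3 − T)/4.
4·(14.3 − T) = 17.3 − T → 3·T = 57.2 − 17.3 = 39.9.
T = 39.9/3 = 13.3 dBu.

13.3 dBu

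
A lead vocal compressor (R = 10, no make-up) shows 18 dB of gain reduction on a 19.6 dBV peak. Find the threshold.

-0.4 dBV

Let T be the threshold. Output overshoot = (input overshoot)/R, so 1.6 − T = (19.6 − T)/10.
10·(1.6 − T) = 19.6 − T → 9·T = 16 − 19.6 = -3.6.
T = -3.6/9 = -0.4 dBV.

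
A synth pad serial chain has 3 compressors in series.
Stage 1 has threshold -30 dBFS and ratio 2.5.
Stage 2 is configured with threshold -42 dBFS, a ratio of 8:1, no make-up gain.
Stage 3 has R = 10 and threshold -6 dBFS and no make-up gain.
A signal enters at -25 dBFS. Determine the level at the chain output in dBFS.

Stage 1: 5 dB above -30 dBFS, reduced 2.5:1 to 2 dB above → -28 dBFS.
Stage 2: -28 dBFS is 14 dB over -42 dBFS; at 8:1 that becomes 1.75 dB over, giving -40.25 dBFS.
Stage 3: -40.25 dBFS is at or below the -6 dBFS threshold — no compression; output -40.25 dBFS.

-40.25 dBFS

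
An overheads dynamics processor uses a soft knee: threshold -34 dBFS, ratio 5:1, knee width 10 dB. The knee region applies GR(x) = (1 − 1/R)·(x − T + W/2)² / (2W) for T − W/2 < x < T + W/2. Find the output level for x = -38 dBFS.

x − T + W/2 = -38 − (-34) + 5 = 1.
GR = (1 − 1/5) × 1² / 20 = 0.8 × 1 / 20 = 0.04 dB.
Output = -38 − 0.04 = -38.04 dBFS.

-38.04 dBFS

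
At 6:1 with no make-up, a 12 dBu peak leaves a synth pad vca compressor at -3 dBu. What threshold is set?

-6 dBu

Gain reduction = 12 − (-3) = 15 dB; output overshoot = GR / (R − 1) = 15 / 5 = 3 dB.
Threshold = output − output overshoot = -3 − 3 = -6 dBu.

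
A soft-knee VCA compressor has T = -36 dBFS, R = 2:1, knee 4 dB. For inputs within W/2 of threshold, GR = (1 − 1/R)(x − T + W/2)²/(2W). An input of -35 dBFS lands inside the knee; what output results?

-35.5625 dBFS

x − T + W/2 = -35 − (-36) + 2 = 3.
GR = (1 − 1/2) × 3² / 8 = 0.5 × 9 / 8 = 0.5625 dB.
Output = -35 − 0.5625 = -35.5625 dBFS.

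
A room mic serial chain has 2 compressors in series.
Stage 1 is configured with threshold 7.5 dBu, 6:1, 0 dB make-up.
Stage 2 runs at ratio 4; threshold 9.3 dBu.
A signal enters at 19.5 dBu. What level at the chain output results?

9.35 dBu

Stage 1: overshoot 12 dB → 12/6 = 2 dB → 9.5 dBu.
Stage 2: 9.5 dBu is 0.2 dB over 9.3 dBu; at 4:1 that becomes 0.05 dB over, giving 9.35 dBu.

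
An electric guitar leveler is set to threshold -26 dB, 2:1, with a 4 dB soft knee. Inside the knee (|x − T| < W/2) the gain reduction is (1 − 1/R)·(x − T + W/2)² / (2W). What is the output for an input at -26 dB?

x − T + W/2 = -26 − (-26) + 2 = 2.
GR = (1 − 1/2) × 2² / 8 = 0.5 × 4 / 8 = 0.25 dB.
Output = -26 − 0.25 = -26.25 dB.

-26.25 dB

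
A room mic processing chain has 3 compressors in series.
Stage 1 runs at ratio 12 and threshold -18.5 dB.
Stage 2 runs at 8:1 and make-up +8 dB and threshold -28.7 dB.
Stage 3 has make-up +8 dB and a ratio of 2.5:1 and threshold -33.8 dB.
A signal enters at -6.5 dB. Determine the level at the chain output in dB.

-20 dB

Stage 1: overshoot 12 dB → 12/12 = 1 dB → -17.5 dB.
Stage 2: -17.5 dB is 11.2 dB over -28.7 dB; at 8:1 that becomes 1.4 dB over, giving -27.3 dB; +8 dB make-up → -19.3 dB.
Stage 3: -19.3 dB is 14.5 dB over -33.8 dB; at 2.5:1 that becomes 5.8 dB over, giving -28 dB; +8 dB make-up → -20 dB.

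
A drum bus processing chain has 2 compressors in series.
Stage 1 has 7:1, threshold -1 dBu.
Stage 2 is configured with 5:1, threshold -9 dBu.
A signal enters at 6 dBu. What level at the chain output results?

-7.2 dBu

Stage 1: 7 dB above -1 dBu, reduced 7:1 to 1 dB above → 0 dBu.
Stage 2: overshoot 9 dB → 9/5 = 1.8 dB → -7.2 dBu.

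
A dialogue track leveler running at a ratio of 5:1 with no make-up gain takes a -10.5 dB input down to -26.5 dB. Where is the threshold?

-30.5 dB

Gain reduction = -10.5 − (-26.5) = 16 dB; output overshoot = GR / (R − 1) = 16 / 4 = 4 dB.
Threshold = output − output overshoot = -26.5 − 4 = -30.5 dB.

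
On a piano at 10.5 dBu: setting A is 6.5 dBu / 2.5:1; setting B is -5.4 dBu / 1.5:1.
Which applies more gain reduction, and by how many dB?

B, by 2.9 dB

A: overshoot 4 dB → output overshoot 1.6 dB → GR 2.4 dB.
B: overshoot 15.9 dB → output overshoot 10.6 dB → GR 5.3 dB.
B applies 2.9 dB more gain reduction.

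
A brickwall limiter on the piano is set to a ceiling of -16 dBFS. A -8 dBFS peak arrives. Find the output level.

-16 dBFS

At ∞:1, everything above -16 dBFS is held at the ceiling.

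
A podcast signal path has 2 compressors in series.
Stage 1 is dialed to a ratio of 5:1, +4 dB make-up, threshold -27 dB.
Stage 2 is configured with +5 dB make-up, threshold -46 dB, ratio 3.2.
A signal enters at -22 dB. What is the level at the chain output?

Stage 1: 5 dB above -27 dB, reduced 5:1 to 1 dB above → -26 dB; +4 dB make-up → -22 dB.
Stage 2: -22 dB is 24 dB over -46 dB; at 3.2:1 that becomes 7.5 dB over, giving -38.5 dB; +5 dB make-up → -33.5 dB.

-33.5 dB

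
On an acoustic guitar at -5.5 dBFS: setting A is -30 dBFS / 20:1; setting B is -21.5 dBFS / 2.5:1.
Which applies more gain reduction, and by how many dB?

A, by 13.675 dB

A: 24.5 dB over, compressed to 1.225 dB over, so 23.275 dB of GR.
B: 16 dB over, compressed to 6.4 dB over, so 9.6 dB of GR.
Difference: 13.675 dB in favour of A.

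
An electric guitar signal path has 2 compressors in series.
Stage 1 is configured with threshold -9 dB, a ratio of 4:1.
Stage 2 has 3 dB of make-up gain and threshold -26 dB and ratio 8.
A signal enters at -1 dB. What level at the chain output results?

-20.625 dB

Stage 1: overshoot 8 dB → 8/4 = 2 dB → -7 dB.
Stage 2: overshoot 19 dB → 19/8 = 2.375 dB → -23.625 dB; +3 dB make-up → -20.625 dB.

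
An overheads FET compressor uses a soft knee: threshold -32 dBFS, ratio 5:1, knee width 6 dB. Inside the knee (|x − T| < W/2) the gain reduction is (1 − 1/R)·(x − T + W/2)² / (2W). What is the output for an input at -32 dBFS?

-32.6 dBFS

x − T + W/2 = -32 − (-32) + 3 = 3.
GR = (1 − 1/5) × 3² / 12 = 0.8 × 9 / 12 = 0.6 dB.
Output = -32 − 0.6 = -32.6 dBFS.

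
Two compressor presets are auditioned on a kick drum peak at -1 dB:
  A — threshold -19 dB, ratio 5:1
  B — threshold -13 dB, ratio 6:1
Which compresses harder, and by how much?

A, by 4.4 dB

A: GR = 18 − 18/5 = 14.4 dB.
B: GR = 12 − 12/6 = 10 dB.
A reduces 4.4 dB more.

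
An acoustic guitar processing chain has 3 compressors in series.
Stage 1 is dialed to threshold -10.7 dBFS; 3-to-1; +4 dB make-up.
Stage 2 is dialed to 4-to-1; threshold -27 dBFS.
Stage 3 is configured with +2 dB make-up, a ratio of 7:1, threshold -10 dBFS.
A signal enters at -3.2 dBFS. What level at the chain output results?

-19.3 dBFS

Stage 1: overshoot 7.5 dB → 7.5/3 = 2.5 dB → -8.2 dBFS; +4 dB make-up → -4.2 dBFS.
Stage 2: overshoot 22.8 dB → 22.8/4 = 5.7 dB → -21.3 dBFS.
Stage 3: -21.3 dBFS ≤ -10 dBFS, so stage 3 doesn't engage; make-up brings it to -19.3 dBFS.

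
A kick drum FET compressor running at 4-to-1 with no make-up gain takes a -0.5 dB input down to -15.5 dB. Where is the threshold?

-20.5 dB

Gain reduction = -0.5 − (-15.5) = 15 dB; output overshoot = GR / (R − 1) = 15 / 3 = 5 dB.
Threshold = output − output overshoot = -15.5 − 5 = -20.5 dB.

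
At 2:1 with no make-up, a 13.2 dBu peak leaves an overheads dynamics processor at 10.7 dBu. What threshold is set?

8.2 dBu

Input is 5 dB above T (since output overshoot × R = input overshoot: (10.7 − T)·2 = 13.2 − T gives T = 8.2 dBu).
Check: 8.2 + (13.2 − 8.2)/2 = 8.2 + 2.5 = 10.7 dBu. ✓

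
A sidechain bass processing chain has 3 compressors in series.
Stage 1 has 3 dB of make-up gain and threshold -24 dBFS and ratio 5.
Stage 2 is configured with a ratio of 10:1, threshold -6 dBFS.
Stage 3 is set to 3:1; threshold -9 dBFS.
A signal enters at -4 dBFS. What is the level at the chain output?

Stage 1: 20 dB above -24 dBFS, reduced 5:1 to 4 dB above → -20 dBFS; +3 dB make-up → -17 dBFS.
Stage 2: below threshold (-17 ≤ -6); passes unchanged; output -17 dBFS.
Stage 3: below threshold (-17 ≤ -9); passes unchanged; output -17 dBFS.

-17 dBFS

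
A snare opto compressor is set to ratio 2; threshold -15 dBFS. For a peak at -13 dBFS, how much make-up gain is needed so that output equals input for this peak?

1 dB

Overshoot 2 dB → 2/2 = 1 dB after compression, so the compressed level is -15 + 1 = -14 dBFS.
Make-up = target − compressed = -13 − (-14) = 1 dB.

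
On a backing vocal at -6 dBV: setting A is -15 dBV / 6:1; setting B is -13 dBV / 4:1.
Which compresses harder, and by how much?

A, by 2.25 dB

A: 9 dB over, compressed to 1.5 dB over, so 7.5 dB of GR.
B: 7 dB over, compressed to 1.75 dB over, so 5.25 dB of GR.
Difference: 2.25 dB in favour of A.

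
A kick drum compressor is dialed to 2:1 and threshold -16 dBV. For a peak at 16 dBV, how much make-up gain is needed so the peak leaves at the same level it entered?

16 dB

Overshoot 32 dB → 32/2 = 16 dB after compression, so the compressed level is -16 + 16 = 0 dBV.
Make-up = target − compressed = 16 − 0 = 16 dB.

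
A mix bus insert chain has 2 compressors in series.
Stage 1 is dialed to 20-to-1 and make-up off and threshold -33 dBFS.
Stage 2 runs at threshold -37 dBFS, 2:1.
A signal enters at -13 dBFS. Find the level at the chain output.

-34.5 dBFS

Stage 1: overshoot 20 dB → 20/20 = 1 dB → -32 dBFS.
Stage 2: -32 dBFS is 5 dB over -37 dBFS; at 2:1 that becomes 2.5 dB over, giving -34.5 dBFS.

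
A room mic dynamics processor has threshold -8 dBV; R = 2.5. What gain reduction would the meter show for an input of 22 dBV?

22 dBV exceeds the threshold by 30 dB.
A 2.5:1 ratio leaves 12 dB of that excess.
GR = overshoot in − overshoot out = 30 − 12 = 18 dB.

18 dB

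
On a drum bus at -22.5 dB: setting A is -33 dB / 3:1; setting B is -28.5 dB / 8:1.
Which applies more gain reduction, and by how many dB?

A, by 1.75 dB

A: overshoot 10.5 dB → output overshoot 3.5 dB → GR 7 dB.
B: overshoot 6 dB → output overshoot 0.75 dB → GR 5.25 dB.
Difference: 1.75 dB in favour of A.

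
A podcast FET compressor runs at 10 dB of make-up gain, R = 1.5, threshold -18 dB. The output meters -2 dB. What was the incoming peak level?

-9 dB

Before make-up, the level was -2 − 10 = -12 dB.
The compressed level sits -12 − (-18) = 6 dB over threshold.
Before 1.5:1 compression the overshoot was 6 × 1.5 = 9 dB, so input = -18 + 9 = -9 dB.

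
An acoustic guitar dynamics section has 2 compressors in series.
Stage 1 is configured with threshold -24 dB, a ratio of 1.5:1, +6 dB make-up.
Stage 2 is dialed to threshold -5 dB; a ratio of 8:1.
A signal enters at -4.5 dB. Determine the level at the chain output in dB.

Stage 1: 19.5 dB above -24 dB, reduced 1.5:1 to 13 dB above → -11 dB; +6 dB make-up → -5 dB.
Stage 2: below threshold (-5 ≤ -5); passes unchanged; output -5 dB.

-5 dB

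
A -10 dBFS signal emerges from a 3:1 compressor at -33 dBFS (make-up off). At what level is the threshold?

-44.5 dBFS

Gain reduction = -10 − (-33) = 23 dB; output overshoot = GR / (R − 1) = 23 / 2 = 11.5 dB.
Threshold = output − output overshoot = -33 − 11.5 = -44.5 dBFS.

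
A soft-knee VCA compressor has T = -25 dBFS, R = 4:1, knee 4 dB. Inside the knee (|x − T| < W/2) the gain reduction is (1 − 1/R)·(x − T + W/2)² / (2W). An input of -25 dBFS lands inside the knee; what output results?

-25.375 dBFS

x − T + W/2 = -25 − (-25) + 2 = 2.
GR = (1 − 1/4) × 2² / 8 = 0.75 × 4 / 8 = 0.375 dB.
Output = -25 − 0.375 = -25.375 dBFS.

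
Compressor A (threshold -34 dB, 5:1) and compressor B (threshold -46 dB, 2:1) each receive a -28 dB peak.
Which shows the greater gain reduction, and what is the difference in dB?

B, by 4.2 dB

A: overshoot 6 dB → output overshoot 1.2 dB → GR 4.8 dB.
B: overshoot 18 dB → output overshoot 9 dB → GR 9 dB.
B reduces 4.2 dB more.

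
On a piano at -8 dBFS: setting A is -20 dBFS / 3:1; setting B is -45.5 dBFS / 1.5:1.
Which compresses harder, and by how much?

A: overshoot 12 dB → output overshoot 4 dB → GR 8 dB.
B: overshoot 37.5 dB → output overshoot 25 dB → GR 12.5 dB.
Difference: 4.5 dB in favour of B.

B, by 4.5 dB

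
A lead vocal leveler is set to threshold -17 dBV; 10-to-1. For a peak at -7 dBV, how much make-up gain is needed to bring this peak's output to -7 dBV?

9 dB

Overshoot 10 dB → 10/10 = 1 dB after compression, so the compressed level is -17 + 1 = -16 dBV.
Make-up = target − compressed = -7 − (-16) = 9 dB.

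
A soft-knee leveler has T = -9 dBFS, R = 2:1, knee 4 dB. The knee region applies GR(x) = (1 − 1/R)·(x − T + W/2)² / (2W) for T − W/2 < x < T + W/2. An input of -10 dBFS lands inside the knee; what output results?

-10.0625 dBFS

x − T + W/2 = -10 − (-9) + 2 = 1.
GR = (1 − 1/2) × 1² / 8 = 0.5 × 1 / 8 = 0.0625 dB.
Output = -10 − 0.0625 = -10.0625 dBFS.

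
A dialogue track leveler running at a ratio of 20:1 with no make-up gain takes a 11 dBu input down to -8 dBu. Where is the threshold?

-9 dBu

Gain reduction = 11 − (-8) = 19 dB; output overshoot = GR / (R − 1) = 19 / 19 = 1 dB.
Threshold = output − output overshoot = -8 − 1 = -9 dBu.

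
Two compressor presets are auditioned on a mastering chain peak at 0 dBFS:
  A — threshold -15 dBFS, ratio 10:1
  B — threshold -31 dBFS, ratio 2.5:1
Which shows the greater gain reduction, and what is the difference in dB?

A: overshoot 15 dB → output overshoot 1.5 dB → GR 13.5 dB.
B: overshoot 31 dB → output overshoot 12.4 dB → GR 18.6 dB.
B reduces 5.1 dB more.

B, by 5.1 dB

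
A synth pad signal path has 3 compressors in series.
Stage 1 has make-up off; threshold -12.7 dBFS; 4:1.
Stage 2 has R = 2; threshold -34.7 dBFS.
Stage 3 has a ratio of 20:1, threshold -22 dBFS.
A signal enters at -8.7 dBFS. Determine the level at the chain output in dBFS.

Stage 1: overshoot 4 dB → 4/4 = 1 dB → -11.7 dBFS.
Stage 2: -11.7 dBFS is 23 dB over -34.7 dBFS; at 2:1 that becomes 11.5 dB over, giving -23.2 dBFS.
Stage 3: below threshold (-23.2 ≤ -22); passes unchanged; output -23.2 dBFS.

-23.2 dBFS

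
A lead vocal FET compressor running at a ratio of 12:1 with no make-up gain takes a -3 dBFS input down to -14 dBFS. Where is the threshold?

-15 dBFS

Input is 12 dB above T (since output overshoot × R = input overshoot: (-14 − T)·12 = -3 − T gives T = -15 dBFS).
Check: -15 + (-3 − (-15))/12 = -15 + 1 = -14 dBFS. ✓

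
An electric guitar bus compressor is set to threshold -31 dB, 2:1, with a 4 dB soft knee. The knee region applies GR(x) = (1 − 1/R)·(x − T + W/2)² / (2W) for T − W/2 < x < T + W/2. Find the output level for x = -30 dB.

-30.5625 dB

x − T + W/2 = -30 − (-31) + 2 = 3.
GR = (1 − 1/2) × 3² / 8 = 0.5 × 9 / 8 = 0.5625 dB.
Output = -30 − 0.5625 = -30.5625 dB.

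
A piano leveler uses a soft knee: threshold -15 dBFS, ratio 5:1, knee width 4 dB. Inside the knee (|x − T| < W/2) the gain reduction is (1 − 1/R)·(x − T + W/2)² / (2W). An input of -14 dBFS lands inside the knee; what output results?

x − T + W/2 = -14 − (-15) + 2 = 3.
GR = (1 − 1/5) × 3² / 8 = 0.8 × 9 / 8 = 0.9 dB.
Output = -14 − 0.9 = -14.9 dBFS.

-14.9 dBFS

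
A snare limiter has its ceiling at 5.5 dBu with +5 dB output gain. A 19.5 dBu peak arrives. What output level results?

10.5 dBu

A brickwall limiter is an ∞:1 compressor: any input above the ceiling is clamped to 5.5 dBu.
Output gain then adds 5 dB: 5.5 + 5 = 10.5 dBu.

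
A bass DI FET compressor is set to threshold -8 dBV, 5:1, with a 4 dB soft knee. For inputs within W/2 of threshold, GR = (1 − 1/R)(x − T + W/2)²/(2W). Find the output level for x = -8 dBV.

x − T + W/2 = -8 − (-8) + 2 = 2.
GR = (1 − 1/5) × 2² / 8 = 0.8 × 4 / 8 = 0.4 dB.
Output = -8 − 0.4 = -8.4 dBV.

-8.4 dBV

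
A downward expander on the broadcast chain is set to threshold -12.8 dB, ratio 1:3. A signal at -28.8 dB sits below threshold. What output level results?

Undershoot = (-12.8) − (-28.8) = 16 dB.
At 1:3, that expands to 48 dB under threshold.
Output = -12.8 − 48 = -60.8 dB.

-60.8 dB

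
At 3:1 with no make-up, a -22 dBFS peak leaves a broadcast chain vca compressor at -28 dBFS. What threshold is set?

-31 dBFS

Input is 9 dB above T (since output overshoot × R = input overshoot: (-28 − T)·3 = -22 − T gives T = -31 dBFS).
Check: -31 + (-22 − (-31))/3 = -31 + 3 = -28 dBFS. ✓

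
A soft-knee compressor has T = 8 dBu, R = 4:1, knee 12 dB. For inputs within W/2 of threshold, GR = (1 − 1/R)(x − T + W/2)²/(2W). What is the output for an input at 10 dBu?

8 dBu

x − T + W/2 = 10 − 8 + 6 = 8.
GR = (1 − 1/4) × 8² / 24 = 0.75 × 64 / 24 = 2 dB.
Output = 10 − 2 = 8 dBu.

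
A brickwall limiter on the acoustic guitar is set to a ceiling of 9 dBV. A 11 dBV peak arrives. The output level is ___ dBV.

The limiter clamps the peak to its 9 dBV ceiling.

9 dBV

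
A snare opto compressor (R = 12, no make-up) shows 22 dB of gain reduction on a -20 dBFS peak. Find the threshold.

Let T be the threshold. Output overshoot = (input overshoot)/R, so -42 − T = (-20 − T)/12.
12·(-42 − T) = -20 − T → 11·T = -504 − (-20) = -484.
T = -484/11 = -44 dBFS.

-44 dBFS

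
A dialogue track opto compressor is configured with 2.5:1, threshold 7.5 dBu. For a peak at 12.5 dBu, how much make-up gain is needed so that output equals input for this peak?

Overshoot 5 dB → 5/2.5 = 2 dB after compression, so the compressed level is 7.5 + 2 = 9.5 dBu.
Make-up = target − compressed = 12.5 − 9.5 = 3 dB.

3 dB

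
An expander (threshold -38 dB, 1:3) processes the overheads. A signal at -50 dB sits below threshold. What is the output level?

-74 dB

Below threshold, a 1:3 expander applies gain = (3−1)×(T − x) of attenuation.
(3−1) × 12 = 24 dB, so output = -50 − 24 = -74 dB.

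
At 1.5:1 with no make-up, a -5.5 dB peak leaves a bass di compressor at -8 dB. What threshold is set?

-13 dB

Gain reduction = -5.5 − (-8) = 2.5 dB; output overshoot = GR / (R − 1) = 2.5 / 0.5 = 5 dB.
Threshold = output − output overshoot = -8 − 5 = -13 dB.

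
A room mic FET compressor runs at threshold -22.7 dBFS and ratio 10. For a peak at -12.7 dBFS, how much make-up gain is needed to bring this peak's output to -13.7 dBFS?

The peak compresses to -22.7 + 10/10 = -21.7 dBFS.
To reach -13.7 dBFS requires -13.7 − (-21.7) = 8 dB of make-up.

8 dB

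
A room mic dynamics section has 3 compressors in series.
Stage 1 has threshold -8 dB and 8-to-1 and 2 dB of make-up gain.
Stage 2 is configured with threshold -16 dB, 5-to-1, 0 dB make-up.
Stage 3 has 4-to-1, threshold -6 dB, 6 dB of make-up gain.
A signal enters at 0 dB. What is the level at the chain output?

Stage 1: 8 dB above -8 dB, reduced 8:1 to 1 dB above → -7 dB; +2 dB make-up → -5 dB.
Stage 2: -5 dB is 11 dB over -16 dB; at 5:1 that becomes 2.2 dB over, giving -13.8 dB.
Stage 3: below threshold (-13.8 ≤ -6); passes unchanged; make-up brings it to -7.8 dB.

-7.8 dB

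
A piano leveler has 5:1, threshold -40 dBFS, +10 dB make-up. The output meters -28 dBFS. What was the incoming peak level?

Stripping the +10 dB make-up gives -38 dBFS at the gain stage.
That's 2 dB above the -40 dBFS threshold.
Before 5:1 compression the overshoot was 2 × 5 = 10 dB, so input = -40 + 10 = -30 dBFS.

-30 dBFS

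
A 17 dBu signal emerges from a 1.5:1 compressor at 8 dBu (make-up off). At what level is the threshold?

Input is 27 dB above T (since output overshoot × R = input overshoot: (8 − T)·1.5 = 17 − T gives T = -10 dBu).
Check: -10 + (17 − (-10))/1.5 = -10 + 18 = 8 dBu. ✓

-10 dBu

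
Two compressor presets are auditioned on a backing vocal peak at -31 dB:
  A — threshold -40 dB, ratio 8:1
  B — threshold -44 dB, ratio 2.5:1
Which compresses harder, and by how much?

A, by 0.075 dB

A: 9 dB over, compressed to 1.125 dB over, so 7.875 dB of GR.
B: 13 dB over, compressed to 5.2 dB over, so 7.8 dB of GR.
Difference: 0.075 dB in favour of A.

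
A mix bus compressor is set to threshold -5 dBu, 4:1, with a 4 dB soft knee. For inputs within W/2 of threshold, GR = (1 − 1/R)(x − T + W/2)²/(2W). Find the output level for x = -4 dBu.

-4.84375 dBu

x − T + W/2 = -4 − (-5) + 2 = 3.
GR = (1 − 1/4) × 3² / 8 = 0.75 × 9 / 8 = 0.84375 dB.
Output = -4 − 0.84375 = -4.84375 dBu.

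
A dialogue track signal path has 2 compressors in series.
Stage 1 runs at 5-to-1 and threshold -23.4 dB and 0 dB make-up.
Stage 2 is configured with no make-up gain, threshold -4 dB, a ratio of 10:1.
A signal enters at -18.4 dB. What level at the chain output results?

-22.4 dB

Stage 1: overshoot 5 dB → 5/5 = 1 dB → -22.4 dB.
Stage 2: below threshold (-22.4 ≤ -4); passes unchanged; output -22.4 dB.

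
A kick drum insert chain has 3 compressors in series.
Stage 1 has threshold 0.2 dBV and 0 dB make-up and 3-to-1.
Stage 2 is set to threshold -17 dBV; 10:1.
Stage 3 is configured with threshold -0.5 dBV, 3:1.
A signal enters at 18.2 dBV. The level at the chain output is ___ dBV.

-14.68 dBV

Stage 1: 18.2 dBV is 18 dB over 0.2 dBV; at 3:1 that becomes 6 dB over, giving 6.2 dBV.
Stage 2: overshoot 23.2 dB → 23.2/10 = 2.32 dB → -14.68 dBV.
Stage 3: below threshold (-14.68 ≤ -0.5); passes unchanged; output -14.68 dBV.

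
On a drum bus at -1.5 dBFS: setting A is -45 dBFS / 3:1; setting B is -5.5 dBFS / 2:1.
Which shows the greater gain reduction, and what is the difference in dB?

A: GR = 43.5 − 43.5/3 = 29 dB.
B: GR = 4 − 4/2 = 2 dB.
A applies 27 dB more gain reduction.

A, by 27 dB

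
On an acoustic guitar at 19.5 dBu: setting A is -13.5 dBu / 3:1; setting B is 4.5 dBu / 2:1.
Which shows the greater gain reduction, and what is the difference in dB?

A, by 14.5 dB

A: 33 dB over, compressed to 11 dB over, so 22 dB of GR.
B: 15 dB over, compressed to 7.5 dB over, so 7.5 dB of GR.
Difference: 14.5 dB in favour of A.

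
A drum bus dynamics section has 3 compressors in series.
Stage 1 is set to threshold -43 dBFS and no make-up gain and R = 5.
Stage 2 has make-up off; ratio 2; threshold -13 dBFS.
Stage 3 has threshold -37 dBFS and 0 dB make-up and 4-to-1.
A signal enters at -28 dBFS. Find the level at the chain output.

Stage 1: overshoot 15 dB → 15/5 = 3 dB → -40 dBFS.
Stage 2: -40 dBFS ≤ -13 dBFS, so stage 2 doesn't engage; output -40 dBFS.
Stage 3: below threshold (-40 ≤ -37); passes unchanged; output -40 dBFS.

-40 dBFS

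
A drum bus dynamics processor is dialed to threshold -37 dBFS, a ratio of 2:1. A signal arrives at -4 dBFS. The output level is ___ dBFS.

-20.5 dBFS

The input is 33 dB above the -37 dBFS threshold.
At 2:1 the overshoot is divided by 2, leaving 16.5 dB above threshold.
So the level is -37 + 16.5 = -20.5 dBFS.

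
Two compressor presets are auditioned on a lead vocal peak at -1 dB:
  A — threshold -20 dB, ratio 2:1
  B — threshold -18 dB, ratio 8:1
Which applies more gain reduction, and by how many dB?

B, by 5.375 dB

A: 19 dB over, compressed to 9.5 dB over, so 9.5 dB of GR.
B: 17 dB over, compressed to 2.125 dB over, so 14.875 dB of GR.
B reduces 5.375 dB more.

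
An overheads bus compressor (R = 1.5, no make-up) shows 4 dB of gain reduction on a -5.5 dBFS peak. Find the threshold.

-17.5 dBFS

Input is 12 dB above T (since output overshoot × R = input overshoot: (-9.5 − T)·1.5 = -5.5 − T gives T = -17.5 dBFS).
Check: -17.5 + (-5.5 − (-17.5))/1.5 = -17.5 + 8 = -9.5 dBFS. ✓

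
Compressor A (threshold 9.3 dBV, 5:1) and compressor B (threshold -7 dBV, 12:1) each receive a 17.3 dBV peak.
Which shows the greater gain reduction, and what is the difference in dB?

A: overshoot 8 dB → output overshoot 1.6 dB → GR 6.4 dB.
B: overshoot 24.3 dB → output overshoot 2.025 dB → GR 22.275 dB.
Difference: 15.875 dB in favour of B.

B, by 15.875 dB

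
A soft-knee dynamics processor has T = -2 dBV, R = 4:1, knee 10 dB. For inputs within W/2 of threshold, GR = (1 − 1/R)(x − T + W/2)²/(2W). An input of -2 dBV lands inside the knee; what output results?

x − T + W/2 = -2 − (-2) + 5 = 5.
GR = (1 − 1/4) × 5² / 20 = 0.75 × 25 / 20 = 0.9375 dB.
Output = -2 − 0.9375 = -2.9375 dBV.

-2.9375 dBV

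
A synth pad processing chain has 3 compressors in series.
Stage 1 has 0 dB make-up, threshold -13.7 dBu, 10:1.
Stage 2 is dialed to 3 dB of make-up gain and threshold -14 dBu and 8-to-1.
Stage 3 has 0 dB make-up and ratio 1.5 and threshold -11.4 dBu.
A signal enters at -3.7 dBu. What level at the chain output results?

Stage 1: -3.7 dBu is 10 dB over -13.7 dBu; at 10:1 that becomes 1 dB over, giving -12.7 dBu.
Stage 2: overshoot 1.3 dB → 1.3/8 = 0.1625 dB → -13.8375 dBu; +3 dB make-up → -10.8375 dBu.
Stage 3: -10.8375 dBu is 0.5625 dB over -11.4 dBu; at 1.5:1 that becomes 0.375 dB over, giving -11.025 dBu.

-11.025 dBu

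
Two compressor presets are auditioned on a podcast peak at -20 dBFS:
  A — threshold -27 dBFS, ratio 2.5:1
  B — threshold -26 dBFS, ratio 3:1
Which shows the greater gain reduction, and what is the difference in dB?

A: GR = 7 − 7/2.5 = 4.2 dB.
B: GR = 6 − 6/3 = 4 dB.
Difference: 0.2 dB in favour of A.

A, by 0.2 dB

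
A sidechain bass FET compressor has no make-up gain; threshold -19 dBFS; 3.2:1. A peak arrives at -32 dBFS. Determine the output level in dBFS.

-32 dBFS is 13 dB below the -19 dBFS threshold, so no gain reduction is applied.
Output = input = -32 dBFS.

-32 dBFS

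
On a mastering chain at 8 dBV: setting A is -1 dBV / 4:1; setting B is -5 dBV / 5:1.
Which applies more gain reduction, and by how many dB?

B, by 3.65 dB

A: GR = 9 − 9/4 = 6.75 dB.
B: GR = 13 − 13/5 = 10.4 dB.
B reduces 3.65 dB more.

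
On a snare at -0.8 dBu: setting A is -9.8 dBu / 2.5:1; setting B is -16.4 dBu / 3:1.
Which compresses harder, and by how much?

A: overshoot 9 dB → output overshoot 3.6 dB → GR 5.4 dB.
B: overshoot 15.6 dB → output overshoot 5.2 dB → GR 10.4 dB.
B applies 5 dB more gain reduction.

B, by 5 dB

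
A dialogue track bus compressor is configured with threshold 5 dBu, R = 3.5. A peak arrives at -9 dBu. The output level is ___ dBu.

-9 dBu is 14 dB below the 5 dBu threshold, so no gain reduction is applied.
Output = input = -9 dBu.

-9 dBu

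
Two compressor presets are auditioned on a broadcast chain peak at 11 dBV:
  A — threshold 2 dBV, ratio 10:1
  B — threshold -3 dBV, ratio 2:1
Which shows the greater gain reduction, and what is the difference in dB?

A: overshoot 9 dB → output overshoot 0.9 dB → GR 8.1 dB.
B: overshoot 14 dB → output overshoot 7 dB → GR 7 dB.
Difference: 1.1 dB in favour of A.

A, by 1.1 dB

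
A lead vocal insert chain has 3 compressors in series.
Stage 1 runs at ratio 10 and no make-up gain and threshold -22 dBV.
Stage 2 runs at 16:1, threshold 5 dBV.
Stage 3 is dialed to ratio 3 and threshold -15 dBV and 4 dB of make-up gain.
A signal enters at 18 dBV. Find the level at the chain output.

-14 dBV

Stage 1: 40 dB above -22 dBV, reduced 10:1 to 4 dB above → -18 dBV.
Stage 2: below threshold (-18 ≤ 5); passes unchanged; output -18 dBV.
Stage 3: below threshold (-18 ≤ -15); passes unchanged; make-up brings it to -14 dBV.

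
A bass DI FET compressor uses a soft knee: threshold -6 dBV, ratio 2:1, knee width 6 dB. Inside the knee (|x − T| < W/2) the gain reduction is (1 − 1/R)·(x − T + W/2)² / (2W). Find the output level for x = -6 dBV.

-6.375 dBV

x − T + W/2 = -6 − (-6) + 3 = 3.
GR = (1 − 1/2) × 3² / 12 = 0.5 × 9 / 12 = 0.375 dB.
Output = -6 − 0.375 = -6.375 dBV.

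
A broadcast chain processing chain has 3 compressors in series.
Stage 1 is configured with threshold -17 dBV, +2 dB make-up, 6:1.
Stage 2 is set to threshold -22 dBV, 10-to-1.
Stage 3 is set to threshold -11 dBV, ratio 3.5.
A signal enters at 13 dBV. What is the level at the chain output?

Stage 1: 30 dB above -17 dBV, reduced 6:1 to 5 dB above → -12 dBV; +2 dB make-up → -10 dBV.
Stage 2: overshoot 12 dB → 12/10 = 1.2 dB → -20.8 dBV.
Stage 3: -20.8 dBV is at or below the -11 dBV threshold — no compression; output -20.8 dBV.

-20.8 dBV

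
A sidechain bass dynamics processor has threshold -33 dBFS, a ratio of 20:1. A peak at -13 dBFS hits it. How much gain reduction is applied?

-13 dBFS exceeds the threshold by 20 dB.
A 20:1 ratio leaves 1 dB of that excess.
GR = overshoot in − overshoot out = 20 − 1 = 19 dB.

19 dB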